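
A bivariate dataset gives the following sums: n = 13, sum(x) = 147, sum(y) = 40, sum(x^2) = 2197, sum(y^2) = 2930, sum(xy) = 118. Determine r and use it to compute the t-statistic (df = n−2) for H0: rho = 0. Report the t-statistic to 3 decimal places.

Numerator: nΣxy − (Σx)(Σy) = 13·118 − (147)(40) = -4346
Denominator: √[(nΣx²−(Σx)²)(nΣy²−(Σy)²)]
  nΣx²−(Σx)² = 13·2197 − 21609 = 6952;  nΣy²−(Σy)² = 13·2930 − 1600 = 36490
  √(6952·36490) = √253678480 = 15927.2873
r = -4346 / 15927.2873 = -0.2729
t = r·√(n−2)/√(1−r²) = -0.2729·√11 / √(1−0.074474) = -0.905107 / 0.962043 = -0.941

-0.941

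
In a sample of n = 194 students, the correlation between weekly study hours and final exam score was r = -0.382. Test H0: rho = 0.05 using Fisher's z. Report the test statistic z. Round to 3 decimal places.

z_r = atanh(-0.382) = -0.402399,  z_0 = atanh(0.05) = 0.050042
SE = 1/√(n−3) = 1/√191 = 0.072357
z = (z_r − z_0)/SE = (-0.402399 − 0.050042) / 0.072357 = -0.452441 / 0.072357 = -6.253

-6.253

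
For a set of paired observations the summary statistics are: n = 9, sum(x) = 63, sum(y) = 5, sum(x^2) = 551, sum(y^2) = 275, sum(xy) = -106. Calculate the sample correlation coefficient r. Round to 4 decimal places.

S_xy = nΣxy − ΣxΣy = 9·(-106) − 63·5 = -954 − 315 = -1269
S_xx = nΣx² − (Σx)² = 9·551 − 63² = 4959 − 3969 = 990
S_yy = nΣy² − (Σy)² = 9·275 − 5² = 2475 − 25 = 2450
r = S_xy / √(S_xx·S_yy) = -1269 / √(990·2450) = -1269 / √2425500 = -1269 / 1557.4017 = -0.8148

-0.8148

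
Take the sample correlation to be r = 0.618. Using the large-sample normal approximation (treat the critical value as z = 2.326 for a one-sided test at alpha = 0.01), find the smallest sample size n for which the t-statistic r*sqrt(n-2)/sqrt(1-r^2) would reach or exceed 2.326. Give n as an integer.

11

r√(n−2)/√(1−r²) ≥ 2.326  ⇔  n−2 ≥ (2.326)²·(1−r²)/r²
(1−r²)/r² = (1−0.381924)/0.381924 = 1.6183
n ≥ 2 + 5.410276·1.6183 = 2 + 8.7554 = 10.7554
⌈10.7554⌉ = 11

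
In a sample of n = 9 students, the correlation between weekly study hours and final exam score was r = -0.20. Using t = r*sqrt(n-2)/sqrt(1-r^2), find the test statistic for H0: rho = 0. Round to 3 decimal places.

1 − r² = 1 − 0.0400 = 0.9600;  √(1−r²) = 0.979796
√(n−2) = √7 = 2.645751
t = r·√(n−2)/√(1−r²) = -0.20 · 2.645751 / 0.979796 = -0.540

-0.540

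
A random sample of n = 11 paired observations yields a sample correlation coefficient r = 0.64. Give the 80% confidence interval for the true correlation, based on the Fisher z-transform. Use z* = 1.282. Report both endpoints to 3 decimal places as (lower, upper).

Fisher z: z_r = atanh(r) = ½·ln((1+0.64)/(1−0.64)) = 0.758174
SE(z) = 1/√(n−3) = 1/√8 = 0.353553
80% ⇒ z* = 1.282; margin = 1.282·0.353553 = 0.453255
CI on z-scale: (0.304919, 1.211429)
Back-transform: tanh(0.304919) = 0.295808, tanh(1.211429) = 0.837108

(0.296, 0.837)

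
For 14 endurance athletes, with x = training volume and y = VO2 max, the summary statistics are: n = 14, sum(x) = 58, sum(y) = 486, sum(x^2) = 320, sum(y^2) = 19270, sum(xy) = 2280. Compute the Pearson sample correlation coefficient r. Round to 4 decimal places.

Numerator: nΣxy − (Σx)(Σy) = 14·2280 − (58)(486) = 3732
Denominator: √[(nΣx²−(Σx)²)(nΣy²−(Σy)²)]
  nΣx²−(Σx)² = 14·320 − 3364 = 1116;  nΣy²−(Σy)² = 14·19270 − 236196 = 33584
  √(1116·33584) = √37479744 = 6122.0702
r = 3732 / 6122.0702 = 0.6096

0.6096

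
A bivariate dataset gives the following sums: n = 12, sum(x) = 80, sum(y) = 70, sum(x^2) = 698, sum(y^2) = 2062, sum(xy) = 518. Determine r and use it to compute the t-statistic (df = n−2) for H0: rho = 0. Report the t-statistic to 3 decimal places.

S_xy = nΣxy − ΣxΣy = 12·518 − 80·70 = 6216 − 5600 = 616
S_xx = nΣx² − (Σx)² = 12·698 − 80² = 8376 − 6400 = 1976
S_yy = nΣy² − (Σy)² = 12·2062 − 70² = 24744 − 4900 = 19844
r = S_xy / √(S_xx·S_yy) = 616 / √(1976·19844) = 616 / √39211744 = 616 / 6261.9281 = 0.0984
t = r·√(n−2)/√(1−r²) = 0.0984·√10 / √(1−0.009683) = 0.311168 / 0.995147 = 0.313

0.313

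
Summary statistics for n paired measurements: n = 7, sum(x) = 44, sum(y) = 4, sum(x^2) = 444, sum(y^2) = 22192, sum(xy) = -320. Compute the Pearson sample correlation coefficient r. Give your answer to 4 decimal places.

-0.1791

Numerator: nΣxy − (Σx)(Σy) = 7·(-320) − (44)(4) = -2416
Denominator: √[(nΣx²−(Σx)²)(nΣy²−(Σy)²)]
  nΣx²−(Σx)² = 7·444 − 1936 = 1172;  nΣy²−(Σy)² = 7·22192 − 16 = 155328
  √(1172·155328) = √182044416 = 13492.3836
r = -2416 / 13492.3836 = -0.1791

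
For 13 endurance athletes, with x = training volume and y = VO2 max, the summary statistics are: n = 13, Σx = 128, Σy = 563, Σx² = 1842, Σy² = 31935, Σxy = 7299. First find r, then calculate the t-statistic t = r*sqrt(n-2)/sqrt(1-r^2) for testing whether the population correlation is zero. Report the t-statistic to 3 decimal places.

S_xy = nΣxy − ΣxΣy = 13·7299 − 128·563 = 94887 − 72064 = 22823
S_xx = nΣx² − (Σx)² = 13·1842 − 128² = 23946 − 16384 = 7562
S_yy = nΣy² − (Σy)² = 13·31935 − 563² = 415155 − 316969 = 98186
r = S_xy / √(S_xx·S_yy) = 22823 / √(7562·98186) = 22823 / √742482532 = 22823 / 27248.5327 = 0.8376
t = r·√(n−2)/√(1−r²) = 0.8376·√11 / √(1−0.701574) = 2.778005 / 0.546284 = 5.085

5.085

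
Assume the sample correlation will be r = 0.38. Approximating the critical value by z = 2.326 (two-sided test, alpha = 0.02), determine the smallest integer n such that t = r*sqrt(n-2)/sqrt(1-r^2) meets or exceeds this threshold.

Need r·√(n−2)/√(1−r²) ≥ 2.326
√(n−2) ≥ 2.326·√(1−0.1444) / 0.38 = 2.326·0.924986 / 0.38 = 5.6619
n−2 ≥ 32.0571  ⇒  n ≥ 34.0571
Smallest integer n = 35

35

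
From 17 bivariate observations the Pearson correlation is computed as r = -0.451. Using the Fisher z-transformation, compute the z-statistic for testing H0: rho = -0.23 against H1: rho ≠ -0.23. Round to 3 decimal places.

z_r = atanh(-0.451) = -0.485955,  z_0 = atanh(-0.23) = -0.234189
SE = 1/√(n−3) = 1/√14 = 0.267261
z = (z_r − z_0)/SE = (-0.485955 − (-0.234189)) / 0.267261 = -0.251766 / 0.267261 = -0.942

-0.942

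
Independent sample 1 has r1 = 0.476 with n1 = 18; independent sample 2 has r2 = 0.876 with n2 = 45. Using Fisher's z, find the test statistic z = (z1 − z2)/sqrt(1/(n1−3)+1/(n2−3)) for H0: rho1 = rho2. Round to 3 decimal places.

-2.794

Fisher z-transforms: z1 = atanh(0.476) = 0.517800, z2 = atanh(0.876) = 1.358308; difference d = -0.840508
Var(d) = 1/15 + 1/42 = 0.0666667 + 0.0238095 = 0.0904762
z = d/√Var(d) = -0.840508 / √0.0904762 = -0.840508 / 0.300793 = -2.794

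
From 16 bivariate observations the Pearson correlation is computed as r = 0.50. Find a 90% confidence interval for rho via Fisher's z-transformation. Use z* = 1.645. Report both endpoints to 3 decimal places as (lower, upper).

z_r = atanh(0.50) = 0.549306;  SE = 1/√(n−3) = 1/√13 = 0.277350
z-limits: 0.549306 ± 1.645·0.277350 = 0.549306 ± 0.456241 = [0.093065, 1.005547]
ρ-limits: (tanh 0.093065, tanh 1.005547) = (0.093, 0.764)

(0.093, 0.764)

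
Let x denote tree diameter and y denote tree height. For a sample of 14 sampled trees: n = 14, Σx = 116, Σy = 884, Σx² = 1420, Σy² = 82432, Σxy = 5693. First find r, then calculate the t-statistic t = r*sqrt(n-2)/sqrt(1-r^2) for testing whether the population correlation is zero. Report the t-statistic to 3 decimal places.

S_xy = nΣxy − ΣxΣy = 14·5693 − 116·884 = 79702 − 102544 = -22842
S_xx = nΣx² − (Σx)² = 14·1420 − 116² = 19880 − 13456 = 6424
S_yy = nΣy² − (Σy)² = 14·82432 − 884² = 1154048 − 781456 = 372592
r = S_xy / √(S_xx·S_yy) = -22842 / √(6424·372592) = -22842 / √2393531008 = -22842 / 48923.7264 = -0.4669
t = r·√(n−2)/√(1−r²) = -0.4669·√12 / √(1−0.217996) = -1.617389 / 0.884310 = -1.829

-1.829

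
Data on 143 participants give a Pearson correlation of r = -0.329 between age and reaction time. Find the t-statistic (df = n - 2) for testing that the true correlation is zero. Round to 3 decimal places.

-4.137

t = r·√(n−2) / √(1−r²) with r = -0.329, n = 143
  = -0.329·√141 / √(1 − 0.108241)
  = -0.329·11.874342 / 0.944330
  = -3.906659 / 0.944330 = -4.137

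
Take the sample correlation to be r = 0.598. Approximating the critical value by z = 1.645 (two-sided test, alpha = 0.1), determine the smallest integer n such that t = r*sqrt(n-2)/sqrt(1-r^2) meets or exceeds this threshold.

7

r√(n−2)/√(1−r²) ≥ 1.645  ⇔  n−2 ≥ (1.645)²·(1−r²)/r²
(1−r²)/r² = (1−0.357604)/0.357604 = 1.7964
n ≥ 2 + 2.706025·1.7964 = 2 + 4.8611 = 6.8611
⌈6.8611⌉ = 7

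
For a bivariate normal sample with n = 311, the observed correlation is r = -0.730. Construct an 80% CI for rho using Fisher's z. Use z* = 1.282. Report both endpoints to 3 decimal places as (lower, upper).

(-0.762, -0.694)

z_r = atanh(-0.730) = -0.928727;  SE = 1/√(n−3) = 1/√308 = 0.056980
z-limits: -0.928727 ± 1.282·0.056980 = -0.928727 ± 0.073048 = [-1.001775, -0.855679]
ρ-limits: (tanh -1.001775, tanh -0.855679) = (-0.762, -0.694)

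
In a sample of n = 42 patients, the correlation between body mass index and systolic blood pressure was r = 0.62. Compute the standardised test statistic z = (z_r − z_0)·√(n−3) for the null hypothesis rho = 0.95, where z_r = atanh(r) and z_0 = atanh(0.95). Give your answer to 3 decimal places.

-6.912

Fisher z: atanh(0.62) = 0.725005, atanh(0.95) = 1.831781
z = (z_r − z_0)·√(n−3) = (0.725005 − 1.831781)·√39 = -1.106776 · 6.244998 = -6.912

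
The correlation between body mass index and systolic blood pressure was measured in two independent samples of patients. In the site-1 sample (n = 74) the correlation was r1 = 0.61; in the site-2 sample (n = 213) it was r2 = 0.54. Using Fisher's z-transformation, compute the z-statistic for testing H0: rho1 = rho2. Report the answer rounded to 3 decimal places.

0.763

Fisher z-transforms: z1 = atanh(0.61) = 0.708921, z2 = atanh(0.54) = 0.604156; difference d = 0.104765
Var(d) = 1/71 + 1/210 = 0.0140845 + 0.0047619 = 0.0188464
z = d/√Var(d) = 0.104765 / √0.0188464 = 0.104765 / 0.137282 = 0.763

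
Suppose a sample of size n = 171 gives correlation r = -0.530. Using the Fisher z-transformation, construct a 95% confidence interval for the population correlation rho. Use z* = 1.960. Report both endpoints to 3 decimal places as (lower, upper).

(-0.630, -0.413)

z_r = atanh(-0.530) = -0.590145;  SE = 1/√(n−3) = 1/√168 = 0.077152
z-limits: -0.590145 ± 1.960·0.077152 = -0.590145 ± 0.151218 = [-0.741363, -0.438927]
ρ-limits: (tanh -0.741363, tanh -0.438927) = (-0.630, -0.413)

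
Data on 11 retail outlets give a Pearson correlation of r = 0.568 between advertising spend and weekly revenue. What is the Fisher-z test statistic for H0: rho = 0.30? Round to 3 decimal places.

z_r = atanh(0.568) = 0.644565,  z_0 = atanh(0.30) = 0.309520
SE = 1/√(n−3) = 1/√8 = 0.353553
z = (z_r − z_0)/SE = (0.644565 − 0.309520) / 0.353553 = 0.335045 / 0.353553 = 0.948

0.948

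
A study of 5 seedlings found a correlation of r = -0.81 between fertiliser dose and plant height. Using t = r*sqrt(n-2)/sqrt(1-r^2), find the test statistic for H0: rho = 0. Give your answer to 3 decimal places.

1 − r² = 1 − 0.6561 = 0.3439;  √(1−r²) = 0.586430
√(n−2) = √3 = 1.732051
t = r·√(n−2)/√(1−r²) = -0.81 · 1.732051 / 0.586430 = -2.392

-2.392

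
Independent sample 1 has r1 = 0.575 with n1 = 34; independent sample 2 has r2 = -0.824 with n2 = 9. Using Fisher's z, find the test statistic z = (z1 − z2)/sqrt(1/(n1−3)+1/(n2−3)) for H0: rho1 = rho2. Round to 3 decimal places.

4.090

Fisher z-transforms: z1 = atanh(0.575) = 0.654961, z2 = atanh(-0.824) = -1.169152; difference d = 1.824113
Var(d) = 1/31 + 1/6 = 0.0322581 + 0.1666667 = 0.1989248
z = d/√Var(d) = 1.824113 / √0.1989248 = 1.824113 / 0.446010 = 4.090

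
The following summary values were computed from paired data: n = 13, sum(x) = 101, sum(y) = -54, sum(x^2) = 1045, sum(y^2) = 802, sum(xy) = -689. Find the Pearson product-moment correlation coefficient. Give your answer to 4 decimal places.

-0.6949

S_xy = nΣxy − ΣxΣy = 13·(-689) − 101·(-54) = -8957 − (-5454) = -3503
S_xx = nΣx² − (Σx)² = 13·1045 − 101² = 13585 − 10201 = 3384
S_yy = nΣy² − (Σy)² = 13·802 − (-54)² = 10426 − 2916 = 7510
r = S_xy / √(S_xx·S_yy) = -3503 / √(3384·7510) = -3503 / √25413840 = -3503 / 5041.2141 = -0.6949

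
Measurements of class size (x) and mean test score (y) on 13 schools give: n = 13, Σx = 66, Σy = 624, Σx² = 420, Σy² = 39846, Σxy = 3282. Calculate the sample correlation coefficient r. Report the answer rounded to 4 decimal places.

Numerator: nΣxy − (Σx)(Σy) = 13·3282 − (66)(624) = 1482
Denominator: √[(nΣx²−(Σx)²)(nΣy²−(Σy)²)]
  nΣx²−(Σx)² = 13·420 − 4356 = 1104;  nΣy²−(Σy)² = 13·39846 − 389376 = 128622
  √(1104·128622) = √141998688 = 11916.3202
r = 1482 / 11916.3202 = 0.1244

0.1244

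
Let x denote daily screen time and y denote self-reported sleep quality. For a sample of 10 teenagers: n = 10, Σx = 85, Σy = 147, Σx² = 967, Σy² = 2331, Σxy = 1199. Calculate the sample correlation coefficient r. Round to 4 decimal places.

Numerator: nΣxy − (Σx)(Σy) = 10·1199 − (85)(147) = -505
Denominator: √[(nΣx²−(Σx)²)(nΣy²−(Σy)²)]
  nΣx²−(Σx)² = 10·967 − 7225 = 2445;  nΣy²−(Σy)² = 10·2331 − 21609 = 1701
  √(2445·1701) = √4158945 = 2039.3492
r = -505 / 2039.3492 = -0.2476

-0.2476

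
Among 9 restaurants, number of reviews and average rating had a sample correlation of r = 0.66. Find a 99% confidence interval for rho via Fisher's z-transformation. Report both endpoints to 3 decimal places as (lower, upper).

(-0.253, 0.951)

Fisher z: z_r = atanh(r) = ½·ln((1+0.66)/(1−0.66)) = 0.792814
SE(z) = 1/√(n−3) = 1/√6 = 0.408248
99% ⇒ z* = 2.576; margin = 2.576·0.408248 = 1.051647
CI on z-scale: (-0.258833, 1.844461)
Back-transform: tanh(-0.258833) = -0.253204, tanh(1.844461) = 0.951222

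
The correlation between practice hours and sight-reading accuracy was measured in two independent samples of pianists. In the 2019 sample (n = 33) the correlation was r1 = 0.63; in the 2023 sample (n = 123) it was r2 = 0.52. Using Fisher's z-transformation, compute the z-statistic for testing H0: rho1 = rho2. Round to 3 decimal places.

0.809

z1 = atanh(0.63) = 0.741416,  z2 = atanh(0.52) = 0.576340
SE = √(1/(n1−3) + 1/(n2−3)) = √(1/30 + 1/120) = √(0.0333333 + 0.0083333) = √0.0416666 = 0.204124
z = (z1 − z2)/SE = (0.741416 − 0.576340) / 0.204124 = 0.165076 / 0.204124 = 0.809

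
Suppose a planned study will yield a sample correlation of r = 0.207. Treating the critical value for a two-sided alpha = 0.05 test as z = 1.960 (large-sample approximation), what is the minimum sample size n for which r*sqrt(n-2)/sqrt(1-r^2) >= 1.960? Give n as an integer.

88

r√(n−2)/√(1−r²) ≥ 1.960  ⇔  n−2 ≥ (1.960)²·(1−r²)/r²
(1−r²)/r² = (1−0.042849)/0.042849 = 22.3378
n ≥ 2 + 3.8416·22.3378 = 2 + 85.8129 = 87.8129
⌈87.8129⌉ = 88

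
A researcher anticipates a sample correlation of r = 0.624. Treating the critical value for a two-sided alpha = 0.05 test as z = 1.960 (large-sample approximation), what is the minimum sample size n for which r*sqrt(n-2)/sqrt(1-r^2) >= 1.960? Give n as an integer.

Need r·√(n−2)/√(1−r²) ≥ 1.960
√(n−2) ≥ 1.960·√(1−0.389376) / 0.624 = 1.960·0.781424 / 0.624 = 2.4545
n−2 ≥ 6.0246  ⇒  n ≥ 8.0246
Smallest integer n = 9

9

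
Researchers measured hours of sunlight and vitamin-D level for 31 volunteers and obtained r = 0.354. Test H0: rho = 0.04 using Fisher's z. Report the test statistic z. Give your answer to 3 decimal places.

Fisher z: atanh(0.354) = 0.370009, atanh(0.04) = 0.040021
z = (z_r − z_0)·√(n−3) = (0.370009 − 0.040021)·√28 = 0.329988 · 5.291503 = 1.746

1.746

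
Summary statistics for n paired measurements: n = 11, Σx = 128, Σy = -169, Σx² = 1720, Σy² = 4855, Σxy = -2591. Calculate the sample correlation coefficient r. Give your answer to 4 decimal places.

S_xy = nΣxy − ΣxΣy = 11·(-2591) − 128·(-169) = -28501 − (-21632) = -6869
S_xx = nΣx² − (Σx)² = 11·1720 − 128² = 18920 − 16384 = 2536
S_yy = nΣy² − (Σy)² = 11·4855 − (-169)² = 53405 − 28561 = 24844
r = S_xy / √(S_xx·S_yy) = -6869 / √(2536·24844) = -6869 / √63004384 = -6869 / 7937.5301 = -0.8654

-0.8654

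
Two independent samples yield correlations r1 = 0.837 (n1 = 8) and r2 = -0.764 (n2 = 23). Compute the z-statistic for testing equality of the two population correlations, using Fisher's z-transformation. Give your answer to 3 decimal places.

z1 = atanh(0.837) = 1.211069,  z2 = atanh(-0.764) = -1.005754
SE = √(1/(n1−3) + 1/(n2−3)) = √(1/5 + 1/20) = √(0.2000000 + 0.0500000) = √0.2500000 = 0.500000
z = (z1 − z2)/SE = (1.211069 − (-1.005754)) / 0.500000 = 2.216823 / 0.500000 = 4.434

4.434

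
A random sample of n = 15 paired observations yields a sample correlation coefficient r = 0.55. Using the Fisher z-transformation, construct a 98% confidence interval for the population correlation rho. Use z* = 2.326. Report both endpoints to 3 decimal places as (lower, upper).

z_r = atanh(0.55) = 0.618381;  SE = 1/√(n−3) = 1/√12 = 0.288675
z-limits: 0.618381 ± 2.326·0.288675 = 0.618381 ± 0.671458 = [-0.053077, 1.289839]
ρ-limits: (tanh -0.053077, tanh 1.289839) = (-0.053, 0.859)

(-0.053, 0.859)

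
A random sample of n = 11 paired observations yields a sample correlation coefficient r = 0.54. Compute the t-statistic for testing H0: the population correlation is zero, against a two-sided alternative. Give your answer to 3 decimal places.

1 − r² = 1 − 0.2916 = 0.7084;  √(1−r²) = 0.841665
√(n−2) = √9 = 3.000000
t = r·√(n−2)/√(1−r²) = 0.54 · 3.000000 / 0.841665 = 1.925

1.925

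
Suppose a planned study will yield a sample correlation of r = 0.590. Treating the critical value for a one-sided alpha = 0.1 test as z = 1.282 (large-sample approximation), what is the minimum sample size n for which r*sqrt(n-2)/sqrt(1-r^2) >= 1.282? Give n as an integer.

6

r√(n−2)/√(1−r²) ≥ 1.282  ⇔  n−2 ≥ (1.282)²·(1−r²)/r²
(1−r²)/r² = (1−0.348100)/0.348100 = 1.8727
n ≥ 2 + 1.643524·1.8727 = 2 + 3.0778 = 5.0778
⌈5.0778⌉ = 6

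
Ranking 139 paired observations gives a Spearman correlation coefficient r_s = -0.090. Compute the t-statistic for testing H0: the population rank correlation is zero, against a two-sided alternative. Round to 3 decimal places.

-1.058

t = r_s·√(n−2) / √(1−r_s²) with r_s = -0.090, n = 139
  = -0.090·√137 / √(1 − 0.008100)
  = -0.090·11.704700 / 0.995942
  = -1.053423 / 0.995942 = -1.058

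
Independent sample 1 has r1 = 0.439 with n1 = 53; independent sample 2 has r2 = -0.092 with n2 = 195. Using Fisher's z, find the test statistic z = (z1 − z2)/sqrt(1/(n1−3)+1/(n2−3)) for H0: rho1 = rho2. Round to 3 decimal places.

3.548

z1 = atanh(0.439) = 0.470991,  z2 = atanh(-0.092) = -0.092261
SE = √(1/(n1−3) + 1/(n2−3)) = √(1/50 + 1/192) = √(0.0200000 + 0.0052083) = √0.0252083 = 0.158771
z = (z1 − z2)/SE = (0.470991 − (-0.092261)) / 0.158771 = 0.563252 / 0.158771 = 3.548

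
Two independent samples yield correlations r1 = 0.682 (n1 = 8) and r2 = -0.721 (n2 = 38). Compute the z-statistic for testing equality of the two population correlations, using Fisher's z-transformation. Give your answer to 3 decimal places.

3.645

Fisher z-transforms: z1 = atanh(0.682) = 0.832844, z2 = atanh(-0.721) = -0.909725; difference d = 1.742569
Var(d) = 1/5 + 1/35 = 0.2000000 + 0.0285714 = 0.2285714
z = d/√Var(d) = 1.742569 / √0.2285714 = 1.742569 / 0.478091 = 3.645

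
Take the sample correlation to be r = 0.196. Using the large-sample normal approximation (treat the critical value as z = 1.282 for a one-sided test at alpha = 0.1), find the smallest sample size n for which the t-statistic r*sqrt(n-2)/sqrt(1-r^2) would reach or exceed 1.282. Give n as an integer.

Need r·√(n−2)/√(1−r²) ≥ 1.282
√(n−2) ≥ 1.282·√(1−0.038416) / 0.196 = 1.282·0.980604 / 0.196 = 6.4140
n−2 ≥ 41.1394  ⇒  n ≥ 43.1394
Smallest integer n = 44

44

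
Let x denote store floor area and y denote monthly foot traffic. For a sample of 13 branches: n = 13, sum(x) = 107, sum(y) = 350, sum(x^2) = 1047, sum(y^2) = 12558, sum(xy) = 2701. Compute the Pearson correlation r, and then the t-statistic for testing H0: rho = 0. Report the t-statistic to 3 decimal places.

-0.853

S_xy = nΣxy − ΣxΣy = 13·2701 − 107·350 = 35113 − 37450 = -2337
S_xx = nΣx² − (Σx)² = 13·1047 − 107² = 13611 − 11449 = 2162
S_yy = nΣy² − (Σy)² = 13·12558 − 350² = 163254 − 122500 = 40754
r = S_xy / √(S_xx·S_yy) = -2337 / √(2162·40754) = -2337 / √88110148 = -2337 / 9386.7006 = -0.2490
t = r·√(n−2)/√(1−r²) = -0.2490·√11 / √(1−0.062001) = -0.825840 / 0.968503 = -0.853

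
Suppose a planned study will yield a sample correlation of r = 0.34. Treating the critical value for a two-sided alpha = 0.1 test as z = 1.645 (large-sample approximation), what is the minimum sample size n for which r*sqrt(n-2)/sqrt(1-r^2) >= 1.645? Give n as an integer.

23

r√(n−2)/√(1−r²) ≥ 1.645  ⇔  n−2 ≥ (1.645)²·(1−r²)/r²
(1−r²)/r² = (1−0.1156)/0.1156 = 7.6505
n ≥ 2 + 2.706025·7.6505 = 2 + 20.7024 = 22.7024
⌈22.7024⌉ = 23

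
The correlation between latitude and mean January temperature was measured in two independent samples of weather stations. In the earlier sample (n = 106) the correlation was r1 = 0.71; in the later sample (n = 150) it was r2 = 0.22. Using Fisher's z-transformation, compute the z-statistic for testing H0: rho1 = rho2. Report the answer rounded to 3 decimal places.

5.164

Fisher z-transforms: z1 = atanh(0.71) = 0.887184, z2 = atanh(0.22) = 0.223656; difference d = 0.663528
Var(d) = 1/103 + 1/147 = 0.0097087 + 0.0068027 = 0.0165114
z = d/√Var(d) = 0.663528 / √0.0165114 = 0.663528 / 0.128497 = 5.164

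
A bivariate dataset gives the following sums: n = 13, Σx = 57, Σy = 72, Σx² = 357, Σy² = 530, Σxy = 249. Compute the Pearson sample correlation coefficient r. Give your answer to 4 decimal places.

Numerator: nΣxy − (Σx)(Σy) = 13·249 − (57)(72) = -867
Denominator: √[(nΣx²−(Σx)²)(nΣy²−(Σy)²)]
  nΣx²−(Σx)² = 13·357 − 3249 = 1392;  nΣy²−(Σy)² = 13·530 − 5184 = 1706
  √(1392·1706) = √2374752 = 1541.0230
r = -867 / 1541.0230 = -0.5626

-0.5626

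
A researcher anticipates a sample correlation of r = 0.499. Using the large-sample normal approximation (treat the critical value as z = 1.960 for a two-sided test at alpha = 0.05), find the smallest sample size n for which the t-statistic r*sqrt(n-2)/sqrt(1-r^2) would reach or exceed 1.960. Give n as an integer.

r√(n−2)/√(1−r²) ≥ 1.960  ⇔  n−2 ≥ (1.960)²·(1−r²)/r²
(1−r²)/r² = (1−0.249001)/0.249001 = 3.0160
n ≥ 2 + 3.8416·3.0160 = 2 + 11.5863 = 13.5863
⌈13.5863⌉ = 14

14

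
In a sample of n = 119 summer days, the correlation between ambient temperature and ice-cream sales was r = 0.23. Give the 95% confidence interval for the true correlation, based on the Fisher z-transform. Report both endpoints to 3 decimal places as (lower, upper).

(0.052, 0.394)

z_r = atanh(0.23) = 0.234189;  SE = 1/√(n−3) = 1/√116 = 0.092848
z-limits: 0.234189 ± 1.960·0.092848 = 0.234189 ± 0.181982 = [0.052207, 0.416171]
ρ-limits: (tanh 0.052207, tanh 0.416171) = (0.052, 0.394)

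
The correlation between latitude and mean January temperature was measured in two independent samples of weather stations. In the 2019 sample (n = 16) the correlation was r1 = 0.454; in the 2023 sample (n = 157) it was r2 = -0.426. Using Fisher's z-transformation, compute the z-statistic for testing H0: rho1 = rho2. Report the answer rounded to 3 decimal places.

3.271

Fisher z-transforms: z1 = atanh(0.454) = 0.489727, z2 = atanh(-0.426) = -0.455000; difference d = 0.944727
Var(d) = 1/13 + 1/154 = 0.0769231 + 0.0064935 = 0.0834166
z = d/√Var(d) = 0.944727 / √0.0834166 = 0.944727 / 0.288819 = 3.271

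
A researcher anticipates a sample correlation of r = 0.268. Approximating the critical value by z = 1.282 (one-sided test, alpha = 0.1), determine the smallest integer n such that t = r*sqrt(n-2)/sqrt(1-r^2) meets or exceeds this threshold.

Need r·√(n−2)/√(1−r²) ≥ 1.282
√(n−2) ≥ 1.282·√(1−0.071824) / 0.268 = 1.282·0.963419 / 0.268 = 4.6086
n−2 ≥ 21.2392  ⇒  n ≥ 23.2392
Smallest integer n = 24

24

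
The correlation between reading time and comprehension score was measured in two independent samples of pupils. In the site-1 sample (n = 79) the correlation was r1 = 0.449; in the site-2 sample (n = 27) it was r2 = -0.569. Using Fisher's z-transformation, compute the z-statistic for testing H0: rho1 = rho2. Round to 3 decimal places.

Fisher z-transforms: z1 = atanh(0.449) = 0.483447, z2 = atanh(-0.569) = -0.646043; difference d = 1.129490
Var(d) = 1/76 + 1/24 = 0.0131579 + 0.0416667 = 0.0548246
z = d/√Var(d) = 1.129490 / √0.0548246 = 1.129490 / 0.234147 = 4.824

4.824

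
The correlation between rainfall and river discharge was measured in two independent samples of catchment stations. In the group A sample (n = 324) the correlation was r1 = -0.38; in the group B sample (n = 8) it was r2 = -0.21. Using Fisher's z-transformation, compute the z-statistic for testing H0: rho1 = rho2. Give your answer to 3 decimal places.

Fisher z-transforms: z1 = atanh(-0.38) = -0.400060, z2 = atanh(-0.21) = -0.213171; difference d = -0.186889
Var(d) = 1/321 + 1/5 = 0.0031153 + 0.2000000 = 0.2031153
z = d/√Var(d) = -0.186889 / √0.2031153 = -0.186889 / 0.450683 = -0.415

-0.415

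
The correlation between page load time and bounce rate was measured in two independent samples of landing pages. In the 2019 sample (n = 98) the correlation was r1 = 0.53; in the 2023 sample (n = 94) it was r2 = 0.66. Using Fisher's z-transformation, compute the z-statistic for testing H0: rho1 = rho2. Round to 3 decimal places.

z1 = atanh(0.53) = 0.590145,  z2 = atanh(0.66) = 0.792814
SE = √(1/(n1−3) + 1/(n2−3)) = √(1/95 + 1/91) = √(0.0105263 + 0.0109890) = √0.0215153 = 0.146681
z = (z1 − z2)/SE = (0.590145 − 0.792814) / 0.146681 = -0.202669 / 0.146681 = -1.382

-1.382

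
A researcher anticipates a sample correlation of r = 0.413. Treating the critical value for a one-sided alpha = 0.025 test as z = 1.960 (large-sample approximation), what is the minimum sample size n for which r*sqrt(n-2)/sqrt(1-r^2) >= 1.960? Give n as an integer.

21

Need r·√(n−2)/√(1−r²) ≥ 1.960
√(n−2) ≥ 1.960·√(1−0.170569) / 0.413 = 1.960·0.910731 / 0.413 = 4.3221
n−2 ≥ 18.6805  ⇒  n ≥ 20.6805
Smallest integer n = 21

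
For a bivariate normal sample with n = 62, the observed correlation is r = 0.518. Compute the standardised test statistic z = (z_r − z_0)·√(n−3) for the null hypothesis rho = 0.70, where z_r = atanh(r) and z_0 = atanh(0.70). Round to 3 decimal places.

-2.256

z_r = atanh(0.518) = 0.573602,  z_0 = atanh(0.70) = 0.867301
SE = 1/√(n−3) = 1/√59 = 0.130189
z = (z_r − z_0)/SE = (0.573602 − 0.867301) / 0.130189 = -0.293699 / 0.130189 = -2.256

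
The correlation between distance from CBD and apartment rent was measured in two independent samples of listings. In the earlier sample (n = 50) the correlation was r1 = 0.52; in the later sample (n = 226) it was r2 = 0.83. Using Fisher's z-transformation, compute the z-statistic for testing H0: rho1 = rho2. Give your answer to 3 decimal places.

-3.812

z1 = atanh(0.52) = 0.576340,  z2 = atanh(0.83) = 1.188136
SE = √(1/(n1−3) + 1/(n2−3)) = √(1/47 + 1/223) = √(0.0212766 + 0.0044843) = √0.0257609 = 0.160502
z = (z1 − z2)/SE = (0.576340 − 1.188136) / 0.160502 = -0.611796 / 0.160502 = -3.812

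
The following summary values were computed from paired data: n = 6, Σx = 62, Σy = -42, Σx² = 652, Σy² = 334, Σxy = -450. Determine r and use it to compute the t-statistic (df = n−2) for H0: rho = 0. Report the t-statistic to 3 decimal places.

-2.278

Numerator: nΣxy − (Σx)(Σy) = 6·(-450) − (62)(-42) = -96
Denominator: √[(nΣx²−(Σx)²)(nΣy²−(Σy)²)]
  nΣx²−(Σx)² = 6·652 − 3844 = 68;  nΣy²−(Σy)² = 6·334 − 1764 = 240
  √(68·240) = √16320 = 127.7498
r = -96 / 127.7498 = -0.7515
t = r·√(n−2)/√(1−r²) = -0.7515·√4 / √(1−0.564752) = -1.503000 / 0.659733 = -2.278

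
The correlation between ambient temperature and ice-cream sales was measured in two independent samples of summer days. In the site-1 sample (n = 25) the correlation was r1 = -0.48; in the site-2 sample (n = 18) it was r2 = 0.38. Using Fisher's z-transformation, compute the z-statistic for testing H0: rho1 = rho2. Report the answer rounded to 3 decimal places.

Fisher z-transforms: z1 = atanh(-0.48) = -0.522984, z2 = atanh(0.38) = 0.400060; difference d = -0.923044
Var(d) = 1/22 + 1/15 = 0.0454545 + 0.0666667 = 0.1121212
z = d/√Var(d) = -0.923044 / √0.1121212 = -0.923044 / 0.334845 = -2.757

-2.757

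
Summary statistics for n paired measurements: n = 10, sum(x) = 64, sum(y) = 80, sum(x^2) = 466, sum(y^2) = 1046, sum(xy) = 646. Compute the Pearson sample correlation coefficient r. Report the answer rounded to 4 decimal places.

0.8855

S_xy = nΣxy − ΣxΣy = 10·646 − 64·80 = 6460 − 5120 = 1340
S_xx = nΣx² − (Σx)² = 10·466 − 64² = 4660 − 4096 = 564
S_yy = nΣy² − (Σy)² = 10·1046 − 80² = 10460 − 6400 = 4060
r = S_xy / √(S_xx·S_yy) = 1340 / √(564·4060) = 1340 / √2289840 = 1340 / 1513.2217 = 0.8855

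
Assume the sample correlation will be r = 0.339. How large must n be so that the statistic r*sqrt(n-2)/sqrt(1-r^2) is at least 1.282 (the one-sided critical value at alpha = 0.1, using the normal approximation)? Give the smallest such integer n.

r√(n−2)/√(1−r²) ≥ 1.282  ⇔  n−2 ≥ (1.282)²·(1−r²)/r²
(1−r²)/r² = (1−0.114921)/0.114921 = 7.7016
n ≥ 2 + 1.643524·7.7016 = 2 + 12.6578 = 14.6578
⌈14.6578⌉ = 15

15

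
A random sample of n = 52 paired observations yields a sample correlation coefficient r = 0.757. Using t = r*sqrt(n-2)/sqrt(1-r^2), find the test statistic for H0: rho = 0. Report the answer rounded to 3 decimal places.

8.192

1 − r² = 1 − 0.573049 = 0.426951;  √(1−r²) = 0.653415
√(n−2) = √50 = 7.071068
t = r·√(n−2)/√(1−r²) = 0.757 · 7.071068 / 0.653415 = 8.192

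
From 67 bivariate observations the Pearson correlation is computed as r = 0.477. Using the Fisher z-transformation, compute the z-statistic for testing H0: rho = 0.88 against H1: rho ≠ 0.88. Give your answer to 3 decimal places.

-6.853

z_r = atanh(0.477) = 0.519093,  z_0 = atanh(0.88) = 1.375768
SE = 1/√(n−3) = 1/√64 = 0.125000
z = (z_r − z_0)/SE = (0.519093 − 1.375768) / 0.125000 = -0.856675 / 0.125000 = -6.853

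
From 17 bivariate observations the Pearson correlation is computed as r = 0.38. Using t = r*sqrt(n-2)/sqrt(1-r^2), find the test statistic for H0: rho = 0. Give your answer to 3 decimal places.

1.591

t = r·√(n−2) / √(1−r²) with r = 0.38, n = 17
  = 0.38·√15 / √(1 − 0.1444)
  = 0.38·3.872983 / 0.924986
  = 1.471734 / 0.924986 = 1.591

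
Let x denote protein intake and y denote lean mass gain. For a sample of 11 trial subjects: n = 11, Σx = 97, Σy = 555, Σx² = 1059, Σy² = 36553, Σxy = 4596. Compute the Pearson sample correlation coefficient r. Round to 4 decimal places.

S_xy = nΣxy − ΣxΣy = 11·4596 − 97·555 = 50556 − 53835 = -3279
S_xx = nΣx² − (Σx)² = 11·1059 − 97² = 11649 − 9409 = 2240
S_yy = nΣy² − (Σy)² = 11·36553 − 555² = 402083 − 308025 = 94058
r = S_xy / √(S_xx·S_yy) = -3279 / √(2240·94058) = -3279 / √210689920 = -3279 / 14515.1617 = -0.2259

-0.2259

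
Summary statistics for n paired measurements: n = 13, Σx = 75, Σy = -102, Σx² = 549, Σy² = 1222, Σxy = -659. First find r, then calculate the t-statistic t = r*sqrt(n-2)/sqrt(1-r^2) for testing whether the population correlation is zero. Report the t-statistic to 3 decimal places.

-1.114

S_xy = nΣxy − ΣxΣy = 13·(-659) − 75·(-102) = -8567 − (-7650) = -917
S_xx = nΣx² − (Σx)² = 13·549 − 75² = 7137 − 5625 = 1512
S_yy = nΣy² − (Σy)² = 13·1222 − (-102)² = 15886 − 10404 = 5482
r = S_xy / √(S_xx·S_yy) = -917 / √(1512·5482) = -917 / √8288784 = -917 / 2879.0248 = -0.3185
t = r·√(n−2)/√(1−r²) = -0.3185·√11 / √(1−0.101442) = -1.056345 / 0.947923 = -1.114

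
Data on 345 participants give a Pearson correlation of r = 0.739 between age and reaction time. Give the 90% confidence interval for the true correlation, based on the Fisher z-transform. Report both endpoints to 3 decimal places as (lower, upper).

(0.696, 0.777)

z_r = atanh(0.739) = 0.948273;  SE = 1/√(n−3) = 1/√342 = 0.054074
z-limits: 0.948273 ± 1.645·0.054074 = 0.948273 ± 0.088952 = [0.859321, 1.037225]
ρ-limits: (tanh 0.859321, tanh 1.037225) = (0.696, 0.777)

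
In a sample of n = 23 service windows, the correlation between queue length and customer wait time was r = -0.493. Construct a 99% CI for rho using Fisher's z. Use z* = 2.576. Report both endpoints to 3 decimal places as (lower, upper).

(-0.806, 0.036)

z_r = atanh(-0.493) = -0.540016;  SE = 1/√(n−3) = 1/√20 = 0.223607
z-limits: -0.540016 ± 2.576·0.223607 = -0.540016 ± 0.576012 = [-1.116028, 0.035996]
ρ-limits: (tanh -1.116028, tanh 0.035996) = (-0.806, 0.036)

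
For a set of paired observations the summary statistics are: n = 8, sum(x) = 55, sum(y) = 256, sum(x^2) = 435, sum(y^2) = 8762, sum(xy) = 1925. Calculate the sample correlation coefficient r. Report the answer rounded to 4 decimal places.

Numerator: nΣxy − (Σx)(Σy) = 8·1925 − (55)(256) = 1320
Denominator: √[(nΣx²−(Σx)²)(nΣy²−(Σy)²)]
  nΣx²−(Σx)² = 8·435 − 3025 = 455;  nΣy²−(Σy)² = 8·8762 − 65536 = 4560
  √(455·4560) = √2074800 = 1440.4166
r = 1320 / 1440.4166 = 0.9164

0.9164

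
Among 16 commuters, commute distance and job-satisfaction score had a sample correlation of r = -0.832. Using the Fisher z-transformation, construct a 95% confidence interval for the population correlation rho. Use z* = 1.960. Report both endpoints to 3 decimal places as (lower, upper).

z_r = atanh(-0.832) = -1.194600;  SE = 1/√(n−3) = 1/√13 = 0.277350
z-limits: -1.194600 ± 1.960·0.277350 = -1.194600 ± 0.543606 = [-1.738206, -0.650994]
ρ-limits: (tanh -1.738206, tanh -0.650994) = (-0.940, -0.572)

(-0.940, -0.572)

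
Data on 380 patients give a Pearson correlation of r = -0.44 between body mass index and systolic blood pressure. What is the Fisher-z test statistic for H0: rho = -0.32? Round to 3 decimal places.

z_r = atanh(-0.44) = -0.472231,  z_0 = atanh(-0.32) = -0.331647
SE = 1/√(n−3) = 1/√377 = 0.051503
z = (z_r − z_0)/SE = (-0.472231 − (-0.331647)) / 0.051503 = -0.140584 / 0.051503 = -2.730

-2.730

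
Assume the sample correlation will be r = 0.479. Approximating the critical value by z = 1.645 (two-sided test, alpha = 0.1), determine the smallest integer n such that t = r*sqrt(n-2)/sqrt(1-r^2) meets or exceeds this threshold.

12

r√(n−2)/√(1−r²) ≥ 1.645  ⇔  n−2 ≥ (1.645)²·(1−r²)/r²
(1−r²)/r² = (1−0.229441)/0.229441 = 3.3584
n ≥ 2 + 2.706025·3.3584 = 2 + 9.0879 = 11.0879
⌈11.0879⌉ = 12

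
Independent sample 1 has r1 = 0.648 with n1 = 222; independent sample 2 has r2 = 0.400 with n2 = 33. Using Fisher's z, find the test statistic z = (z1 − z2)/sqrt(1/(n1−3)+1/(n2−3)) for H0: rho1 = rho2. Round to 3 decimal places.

1.789

z1 = atanh(0.648) = 0.771843,  z2 = atanh(0.400) = 0.423649
SE = √(1/(n1−3) + 1/(n2−3)) = √(1/219 + 1/30) = √(0.0045662 + 0.0333333) = √0.0378995 = 0.194678
z = (z1 − z2)/SE = (0.771843 − 0.423649) / 0.194678 = 0.348194 / 0.194678 = 1.789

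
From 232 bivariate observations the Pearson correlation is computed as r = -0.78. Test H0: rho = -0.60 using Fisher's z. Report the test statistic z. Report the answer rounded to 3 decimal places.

Fisher z: atanh(-0.78) = -1.045371, atanh(-0.60) = -0.693147
z = (z_r − z_0)·√(n−3) = (-1.045371 − (-0.693147))·√229 = -0.352224 · 15.132746 = -5.330

-5.330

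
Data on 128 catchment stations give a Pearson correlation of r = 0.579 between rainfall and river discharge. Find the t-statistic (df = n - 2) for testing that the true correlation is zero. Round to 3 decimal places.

7.971

1 − r² = 1 − 0.335241 = 0.664759;  √(1−r²) = 0.815328
√(n−2) = √126 = 11.224972
t = r·√(n−2)/√(1−r²) = 0.579 · 11.224972 / 0.815328 = 7.971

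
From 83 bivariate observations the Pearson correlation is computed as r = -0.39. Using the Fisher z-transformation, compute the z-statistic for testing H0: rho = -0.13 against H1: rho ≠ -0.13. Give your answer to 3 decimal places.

-2.514

z_r = atanh(-0.39) = -0.411800,  z_0 = atanh(-0.13) = -0.130740
SE = 1/√(n−3) = 1/√80 = 0.111803
z = (z_r − z_0)/SE = (-0.411800 − (-0.130740)) / 0.111803 = -0.281060 / 0.111803 = -2.514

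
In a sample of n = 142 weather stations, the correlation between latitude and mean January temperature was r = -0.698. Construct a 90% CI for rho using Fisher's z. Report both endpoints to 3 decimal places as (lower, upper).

(-0.763, -0.619)

Fisher z: z_r = atanh(r) = ½·ln((1+(-0.698))/(1−(-0.698))) = -0.863390
SE(z) = 1/√(n−3) = 1/√139 = 0.084819
90% ⇒ z* = 1.645; margin = 1.645·0.084819 = 0.139527
CI on z-scale: (-1.002917, -0.723863)
Back-transform: tanh(-1.002917) = -0.762817, tanh(-0.723863) = -0.619296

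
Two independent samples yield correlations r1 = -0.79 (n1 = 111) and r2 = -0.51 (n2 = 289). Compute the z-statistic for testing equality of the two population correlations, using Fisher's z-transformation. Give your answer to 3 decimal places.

z1 = atanh(-0.79) = -1.071432,  z2 = atanh(-0.51) = -0.562730
SE = √(1/(n1−3) + 1/(n2−3)) = √(1/108 + 1/286) = √(0.0092593 + 0.0034965) = √0.0127558 = 0.112942
z = (z1 − z2)/SE = (-1.071432 − (-0.562730)) / 0.112942 = -0.508702 / 0.112942 = -4.504

-4.504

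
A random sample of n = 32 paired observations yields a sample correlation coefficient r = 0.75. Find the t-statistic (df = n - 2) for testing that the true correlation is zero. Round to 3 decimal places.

6.211

t = r·√(n−2) / √(1−r²) with r = 0.75, n = 32
  = 0.75·√30 / √(1 − 0.5625)
  = 0.75·5.477226 / 0.661438
  = 4.107919 / 0.661438 = 6.211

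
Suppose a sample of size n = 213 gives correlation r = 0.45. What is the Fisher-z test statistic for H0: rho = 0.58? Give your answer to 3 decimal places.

-2.576

Fisher z: atanh(0.45) = 0.484700, atanh(0.58) = 0.662463
z = (z_r − z_0)·√(n−3) = (0.484700 − 0.662463)·√210 = -0.177763 · 14.491377 = -2.576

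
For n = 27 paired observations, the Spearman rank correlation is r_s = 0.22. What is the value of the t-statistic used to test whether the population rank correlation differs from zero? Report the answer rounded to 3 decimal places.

1.128

t = r_s·√(n−2) / √(1−r_s²) with r_s = 0.22, n = 27
  = 0.22·√25 / √(1 − 0.0484)
  = 0.22·5.000000 / 0.975500
  = 1.100000 / 0.975500 = 1.128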